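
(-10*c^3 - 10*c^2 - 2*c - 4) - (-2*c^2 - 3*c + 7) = -10*c^3 - 8*c^2 + c - 11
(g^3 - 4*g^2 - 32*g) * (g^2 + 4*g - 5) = g^5 - 53*g^3 - 108*g^2 + 160*g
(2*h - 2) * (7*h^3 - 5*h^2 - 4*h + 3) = 14*h^4 - 24*h^3 + 2*h^2 + 14*h - 6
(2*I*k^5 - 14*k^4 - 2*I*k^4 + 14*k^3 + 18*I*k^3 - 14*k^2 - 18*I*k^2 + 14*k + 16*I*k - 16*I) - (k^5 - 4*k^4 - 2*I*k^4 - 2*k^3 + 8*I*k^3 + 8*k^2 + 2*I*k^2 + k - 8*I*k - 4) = -k^5 + 2*I*k^5 - 10*k^4 + 16*k^3 + 10*I*k^3 - 22*k^2 - 20*I*k^2 + 13*k + 24*I*k + 4 - 16*I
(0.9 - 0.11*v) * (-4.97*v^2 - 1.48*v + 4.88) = 0.5467*v^3 - 4.3102*v^2 - 1.8688*v + 4.392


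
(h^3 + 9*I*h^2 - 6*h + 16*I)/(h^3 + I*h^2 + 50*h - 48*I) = (h + 2*I)/(h - 6*I)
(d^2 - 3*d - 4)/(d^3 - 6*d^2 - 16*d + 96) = (d + 1)/(d^2 - 2*d - 24)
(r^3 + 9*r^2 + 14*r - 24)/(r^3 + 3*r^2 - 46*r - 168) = (r - 1)/(r - 7)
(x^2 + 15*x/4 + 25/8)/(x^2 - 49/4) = (8*x^2 + 30*x + 25)/(2*(4*x^2 - 49))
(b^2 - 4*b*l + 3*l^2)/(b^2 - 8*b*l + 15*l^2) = (b - l)/(b - 5*l)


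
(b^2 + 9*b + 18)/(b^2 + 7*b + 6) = (b + 3)/(b + 1)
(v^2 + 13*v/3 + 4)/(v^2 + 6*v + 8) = (v^2 + 13*v/3 + 4)/(v^2 + 6*v + 8)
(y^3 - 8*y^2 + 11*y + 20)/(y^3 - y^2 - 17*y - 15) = (y - 4)/(y + 3)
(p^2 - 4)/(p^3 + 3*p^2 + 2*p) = (p - 2)/(p*(p + 1))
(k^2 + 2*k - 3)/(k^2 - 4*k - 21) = (k - 1)/(k - 7)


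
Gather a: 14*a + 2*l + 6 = 14*a + 2*l + 6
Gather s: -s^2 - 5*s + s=-s^2 - 4*s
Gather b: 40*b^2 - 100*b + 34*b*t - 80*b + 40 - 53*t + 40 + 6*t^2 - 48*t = 40*b^2 + b*(34*t - 180) + 6*t^2 - 101*t + 80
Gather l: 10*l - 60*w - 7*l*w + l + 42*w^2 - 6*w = l*(11 - 7*w) + 42*w^2 - 66*w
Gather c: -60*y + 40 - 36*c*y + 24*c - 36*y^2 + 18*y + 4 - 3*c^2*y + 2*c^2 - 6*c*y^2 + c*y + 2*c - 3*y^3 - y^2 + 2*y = c^2*(2 - 3*y) + c*(-6*y^2 - 35*y + 26) - 3*y^3 - 37*y^2 - 40*y + 44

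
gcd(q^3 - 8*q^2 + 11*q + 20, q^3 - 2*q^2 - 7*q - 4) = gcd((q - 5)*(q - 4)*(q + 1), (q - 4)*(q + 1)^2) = q^2 - 3*q - 4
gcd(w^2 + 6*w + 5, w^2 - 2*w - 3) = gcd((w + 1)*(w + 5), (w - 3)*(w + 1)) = w + 1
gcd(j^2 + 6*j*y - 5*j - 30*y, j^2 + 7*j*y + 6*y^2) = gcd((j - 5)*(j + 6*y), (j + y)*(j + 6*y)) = j + 6*y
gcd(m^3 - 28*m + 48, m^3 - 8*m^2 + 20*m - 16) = m^2 - 6*m + 8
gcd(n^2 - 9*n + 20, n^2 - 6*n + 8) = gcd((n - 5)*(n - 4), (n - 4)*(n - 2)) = n - 4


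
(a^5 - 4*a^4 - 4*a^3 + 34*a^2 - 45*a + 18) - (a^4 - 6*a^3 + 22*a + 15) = a^5 - 5*a^4 + 2*a^3 + 34*a^2 - 67*a + 3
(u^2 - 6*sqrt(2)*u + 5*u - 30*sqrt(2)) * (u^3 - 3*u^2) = u^5 - 6*sqrt(2)*u^4 + 2*u^4 - 12*sqrt(2)*u^3 - 15*u^3 + 90*sqrt(2)*u^2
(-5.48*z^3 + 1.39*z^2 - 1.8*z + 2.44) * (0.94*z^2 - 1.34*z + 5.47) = -5.1512*z^5 + 8.6498*z^4 - 33.5302*z^3 + 12.3089*z^2 - 13.1156*z + 13.3468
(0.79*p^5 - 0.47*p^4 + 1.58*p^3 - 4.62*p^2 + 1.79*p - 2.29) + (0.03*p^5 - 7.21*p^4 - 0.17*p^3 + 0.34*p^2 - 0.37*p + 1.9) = 0.82*p^5 - 7.68*p^4 + 1.41*p^3 - 4.28*p^2 + 1.42*p - 0.39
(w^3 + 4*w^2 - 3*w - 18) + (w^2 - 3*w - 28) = w^3 + 5*w^2 - 6*w - 46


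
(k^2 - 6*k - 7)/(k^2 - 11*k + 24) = (k^2 - 6*k - 7)/(k^2 - 11*k + 24)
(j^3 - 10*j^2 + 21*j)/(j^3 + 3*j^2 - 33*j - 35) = j*(j^2 - 10*j + 21)/(j^3 + 3*j^2 - 33*j - 35)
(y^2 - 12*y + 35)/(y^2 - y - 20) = (y - 7)/(y + 4)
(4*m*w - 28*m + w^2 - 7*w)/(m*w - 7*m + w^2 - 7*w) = (4*m + w)/(m + w)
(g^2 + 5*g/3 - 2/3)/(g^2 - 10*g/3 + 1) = (g + 2)/(g - 3)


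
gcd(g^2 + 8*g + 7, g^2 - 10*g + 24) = 1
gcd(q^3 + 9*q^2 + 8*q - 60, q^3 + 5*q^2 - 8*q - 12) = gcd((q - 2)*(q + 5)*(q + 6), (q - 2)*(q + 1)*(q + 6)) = q^2 + 4*q - 12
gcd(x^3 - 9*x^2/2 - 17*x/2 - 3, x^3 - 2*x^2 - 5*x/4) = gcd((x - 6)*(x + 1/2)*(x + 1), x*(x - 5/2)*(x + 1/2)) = x + 1/2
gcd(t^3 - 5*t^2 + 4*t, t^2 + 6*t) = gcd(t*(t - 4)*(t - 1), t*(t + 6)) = t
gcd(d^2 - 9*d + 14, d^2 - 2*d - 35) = d - 7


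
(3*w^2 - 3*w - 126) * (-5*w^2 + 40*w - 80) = -15*w^4 + 135*w^3 + 270*w^2 - 4800*w + 10080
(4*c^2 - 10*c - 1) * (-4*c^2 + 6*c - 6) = -16*c^4 + 64*c^3 - 80*c^2 + 54*c + 6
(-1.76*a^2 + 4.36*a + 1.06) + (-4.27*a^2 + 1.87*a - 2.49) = -6.03*a^2 + 6.23*a - 1.43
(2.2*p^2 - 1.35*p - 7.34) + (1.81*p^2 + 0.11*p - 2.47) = 4.01*p^2 - 1.24*p - 9.81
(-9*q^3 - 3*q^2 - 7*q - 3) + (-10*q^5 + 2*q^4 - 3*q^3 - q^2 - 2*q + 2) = -10*q^5 + 2*q^4 - 12*q^3 - 4*q^2 - 9*q - 1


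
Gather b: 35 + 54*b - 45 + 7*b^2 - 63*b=7*b^2 - 9*b - 10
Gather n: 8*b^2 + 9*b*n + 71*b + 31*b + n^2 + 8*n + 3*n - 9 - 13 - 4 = 8*b^2 + 102*b + n^2 + n*(9*b + 11) - 26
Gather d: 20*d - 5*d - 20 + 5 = 15*d - 15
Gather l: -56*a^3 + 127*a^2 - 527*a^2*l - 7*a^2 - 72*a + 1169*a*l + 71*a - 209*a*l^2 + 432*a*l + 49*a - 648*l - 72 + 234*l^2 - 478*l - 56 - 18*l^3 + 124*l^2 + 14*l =-56*a^3 + 120*a^2 + 48*a - 18*l^3 + l^2*(358 - 209*a) + l*(-527*a^2 + 1601*a - 1112) - 128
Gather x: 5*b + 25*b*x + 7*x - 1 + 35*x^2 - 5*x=5*b + 35*x^2 + x*(25*b + 2) - 1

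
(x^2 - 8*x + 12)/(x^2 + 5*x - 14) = (x - 6)/(x + 7)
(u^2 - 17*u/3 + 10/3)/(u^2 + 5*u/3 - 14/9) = 3*(u - 5)/(3*u + 7)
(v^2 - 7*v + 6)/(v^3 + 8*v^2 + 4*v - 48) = (v^2 - 7*v + 6)/(v^3 + 8*v^2 + 4*v - 48)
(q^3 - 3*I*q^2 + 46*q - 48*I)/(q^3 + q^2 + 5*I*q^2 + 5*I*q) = (q^3 - 3*I*q^2 + 46*q - 48*I)/(q*(q^2 + q + 5*I*q + 5*I))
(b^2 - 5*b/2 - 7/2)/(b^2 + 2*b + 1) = (b - 7/2)/(b + 1)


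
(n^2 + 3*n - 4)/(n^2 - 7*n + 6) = (n + 4)/(n - 6)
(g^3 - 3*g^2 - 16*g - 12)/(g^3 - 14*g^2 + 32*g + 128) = (g^2 - 5*g - 6)/(g^2 - 16*g + 64)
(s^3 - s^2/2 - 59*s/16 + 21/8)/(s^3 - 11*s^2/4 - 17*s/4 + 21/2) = (s - 3/4)/(s - 3)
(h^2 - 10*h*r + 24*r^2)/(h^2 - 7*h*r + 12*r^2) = (-h + 6*r)/(-h + 3*r)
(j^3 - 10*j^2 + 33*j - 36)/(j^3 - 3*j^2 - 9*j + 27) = (j - 4)/(j + 3)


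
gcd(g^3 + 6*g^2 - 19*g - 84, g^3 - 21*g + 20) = g - 4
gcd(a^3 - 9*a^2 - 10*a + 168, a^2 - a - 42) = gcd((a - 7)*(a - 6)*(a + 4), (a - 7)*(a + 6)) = a - 7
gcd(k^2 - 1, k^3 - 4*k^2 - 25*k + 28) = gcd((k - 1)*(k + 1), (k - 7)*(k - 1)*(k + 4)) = k - 1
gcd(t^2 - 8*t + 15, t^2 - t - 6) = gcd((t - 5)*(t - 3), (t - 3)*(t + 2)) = t - 3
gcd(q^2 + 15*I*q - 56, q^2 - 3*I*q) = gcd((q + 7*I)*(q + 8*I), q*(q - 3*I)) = 1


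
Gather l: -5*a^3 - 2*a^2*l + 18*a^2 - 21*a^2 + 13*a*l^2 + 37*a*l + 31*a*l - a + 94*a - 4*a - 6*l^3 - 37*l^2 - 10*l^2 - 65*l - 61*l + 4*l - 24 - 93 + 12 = -5*a^3 - 3*a^2 + 89*a - 6*l^3 + l^2*(13*a - 47) + l*(-2*a^2 + 68*a - 122) - 105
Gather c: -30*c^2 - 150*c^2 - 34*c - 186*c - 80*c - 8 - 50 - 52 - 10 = -180*c^2 - 300*c - 120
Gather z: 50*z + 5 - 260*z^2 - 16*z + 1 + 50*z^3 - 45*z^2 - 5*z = 50*z^3 - 305*z^2 + 29*z + 6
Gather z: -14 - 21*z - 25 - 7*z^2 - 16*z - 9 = -7*z^2 - 37*z - 48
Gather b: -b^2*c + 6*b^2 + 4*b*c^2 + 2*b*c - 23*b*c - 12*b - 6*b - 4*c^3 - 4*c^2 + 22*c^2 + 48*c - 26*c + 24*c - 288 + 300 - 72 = b^2*(6 - c) + b*(4*c^2 - 21*c - 18) - 4*c^3 + 18*c^2 + 46*c - 60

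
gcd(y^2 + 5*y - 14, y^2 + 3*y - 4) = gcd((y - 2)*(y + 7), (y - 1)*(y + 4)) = 1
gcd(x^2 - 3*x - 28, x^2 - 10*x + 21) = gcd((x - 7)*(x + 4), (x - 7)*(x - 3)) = x - 7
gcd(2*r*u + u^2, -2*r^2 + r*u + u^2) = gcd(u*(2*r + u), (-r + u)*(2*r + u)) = 2*r + u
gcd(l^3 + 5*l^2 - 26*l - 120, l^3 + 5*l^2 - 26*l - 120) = l^3 + 5*l^2 - 26*l - 120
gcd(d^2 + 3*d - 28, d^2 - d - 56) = d + 7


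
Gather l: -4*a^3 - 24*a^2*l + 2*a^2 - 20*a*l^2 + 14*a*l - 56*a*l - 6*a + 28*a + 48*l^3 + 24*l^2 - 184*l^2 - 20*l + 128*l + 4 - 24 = -4*a^3 + 2*a^2 + 22*a + 48*l^3 + l^2*(-20*a - 160) + l*(-24*a^2 - 42*a + 108) - 20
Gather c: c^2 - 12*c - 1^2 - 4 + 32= c^2 - 12*c + 27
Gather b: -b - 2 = -b - 2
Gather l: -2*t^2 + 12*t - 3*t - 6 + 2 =-2*t^2 + 9*t - 4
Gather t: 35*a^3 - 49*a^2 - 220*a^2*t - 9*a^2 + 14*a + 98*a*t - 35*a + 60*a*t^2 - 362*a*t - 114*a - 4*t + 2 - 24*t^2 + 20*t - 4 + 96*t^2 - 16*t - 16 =35*a^3 - 58*a^2 - 135*a + t^2*(60*a + 72) + t*(-220*a^2 - 264*a) - 18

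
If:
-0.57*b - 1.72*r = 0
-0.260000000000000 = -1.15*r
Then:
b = -0.68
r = 0.23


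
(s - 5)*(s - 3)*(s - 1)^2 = s^4 - 10*s^3 + 32*s^2 - 38*s + 15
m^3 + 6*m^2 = m^2*(m + 6)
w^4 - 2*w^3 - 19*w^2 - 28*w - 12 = (w - 6)*(w + 1)^2*(w + 2)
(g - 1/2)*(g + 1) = g^2 + g/2 - 1/2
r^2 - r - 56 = (r - 8)*(r + 7)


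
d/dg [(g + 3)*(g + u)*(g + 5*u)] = 3*g^2 + 12*g*u + 6*g + 5*u^2 + 18*u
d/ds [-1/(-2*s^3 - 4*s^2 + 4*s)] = (-3*s^2 - 4*s + 2)/(2*s^2*(s^2 + 2*s - 2)^2)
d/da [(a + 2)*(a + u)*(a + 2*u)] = 3*a^2 + 6*a*u + 4*a + 2*u^2 + 6*u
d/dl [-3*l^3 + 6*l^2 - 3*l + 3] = -9*l^2 + 12*l - 3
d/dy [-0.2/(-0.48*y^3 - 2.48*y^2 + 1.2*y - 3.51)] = (-0.288*y^2 - 0.992*y + 0.24)/(0.48*y^3 + 2.48*y^2 - 1.2*y + 3.51)^2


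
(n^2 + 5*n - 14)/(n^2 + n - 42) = (n - 2)/(n - 6)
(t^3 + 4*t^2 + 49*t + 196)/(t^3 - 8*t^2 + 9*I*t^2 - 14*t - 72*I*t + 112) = (t^2 + t*(4 - 7*I) - 28*I)/(t^2 + 2*t*(-4 + I) - 16*I)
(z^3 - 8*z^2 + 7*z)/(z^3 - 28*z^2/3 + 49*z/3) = 3*(z - 1)/(3*z - 7)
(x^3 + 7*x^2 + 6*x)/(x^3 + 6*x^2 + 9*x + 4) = x*(x + 6)/(x^2 + 5*x + 4)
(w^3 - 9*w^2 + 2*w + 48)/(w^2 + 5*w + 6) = (w^2 - 11*w + 24)/(w + 3)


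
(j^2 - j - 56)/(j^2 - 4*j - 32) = (j + 7)/(j + 4)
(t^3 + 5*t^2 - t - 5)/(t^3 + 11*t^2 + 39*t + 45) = (t^2 - 1)/(t^2 + 6*t + 9)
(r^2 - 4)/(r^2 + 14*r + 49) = (r^2 - 4)/(r^2 + 14*r + 49)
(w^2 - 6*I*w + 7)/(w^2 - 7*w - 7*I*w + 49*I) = (w + I)/(w - 7)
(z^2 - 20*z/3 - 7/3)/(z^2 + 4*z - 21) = (3*z^2 - 20*z - 7)/(3*(z^2 + 4*z - 21))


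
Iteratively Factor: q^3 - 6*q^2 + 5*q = (q)*(q^2 - 6*q + 5) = q*(q - 5)*(q - 1)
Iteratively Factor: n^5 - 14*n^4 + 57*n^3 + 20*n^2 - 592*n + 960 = (n + 3)*(n^4 - 17*n^3 + 108*n^2 - 304*n + 320) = (n - 5)*(n + 3)*(n^3 - 12*n^2 + 48*n - 64) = (n - 5)*(n - 4)*(n + 3)*(n^2 - 8*n + 16) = (n - 5)*(n - 4)^2*(n + 3)*(n - 4)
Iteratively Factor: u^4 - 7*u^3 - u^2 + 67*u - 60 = (u + 3)*(u^3 - 10*u^2 + 29*u - 20) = (u - 4)*(u + 3)*(u^2 - 6*u + 5) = (u - 5)*(u - 4)*(u + 3)*(u - 1)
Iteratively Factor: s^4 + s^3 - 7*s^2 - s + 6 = (s - 1)*(s^3 + 2*s^2 - 5*s - 6) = (s - 1)*(s + 3)*(s^2 - s - 2) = (s - 1)*(s + 1)*(s + 3)*(s - 2)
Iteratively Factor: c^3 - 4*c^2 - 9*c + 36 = (c + 3)*(c^2 - 7*c + 12) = (c - 4)*(c + 3)*(c - 3)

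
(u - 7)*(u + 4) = u^2 - 3*u - 28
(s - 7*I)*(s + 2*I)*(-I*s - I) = -I*s^3 - 5*s^2 - I*s^2 - 5*s - 14*I*s - 14*I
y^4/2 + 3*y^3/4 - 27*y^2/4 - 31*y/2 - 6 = (y/2 + 1)*(y - 4)*(y + 1/2)*(y + 3)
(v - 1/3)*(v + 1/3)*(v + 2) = v^3 + 2*v^2 - v/9 - 2/9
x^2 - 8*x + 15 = (x - 5)*(x - 3)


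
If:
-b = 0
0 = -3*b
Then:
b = 0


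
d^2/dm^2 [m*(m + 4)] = 2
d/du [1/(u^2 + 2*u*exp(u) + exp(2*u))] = -(2*exp(u) + 2)/(u^3 + 3*u^2*exp(u) + 3*u*exp(2*u) + exp(3*u))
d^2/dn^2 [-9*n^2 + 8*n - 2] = -18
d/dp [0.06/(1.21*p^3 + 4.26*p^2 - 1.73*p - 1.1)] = (-0.2178*p^2 - 0.5112*p + 0.1038)/(1.21*p^3 + 4.26*p^2 - 1.73*p - 1.1)^2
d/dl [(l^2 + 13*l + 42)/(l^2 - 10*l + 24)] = (-23*l^2 - 36*l + 732)/(l^4 - 20*l^3 + 148*l^2 - 480*l + 576)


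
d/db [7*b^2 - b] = 14*b - 1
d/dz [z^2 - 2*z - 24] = 2*z - 2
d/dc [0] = 0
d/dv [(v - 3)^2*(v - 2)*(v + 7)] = 4*v^3 - 3*v^2 - 70*v + 129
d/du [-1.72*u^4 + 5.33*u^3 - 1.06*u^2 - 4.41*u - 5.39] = -6.88*u^3 + 15.99*u^2 - 2.12*u - 4.41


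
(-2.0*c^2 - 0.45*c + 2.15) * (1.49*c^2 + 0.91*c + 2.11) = -2.98*c^4 - 2.4905*c^3 - 1.426*c^2 + 1.007*c + 4.5365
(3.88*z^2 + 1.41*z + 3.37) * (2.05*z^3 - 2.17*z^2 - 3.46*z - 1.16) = 7.954*z^5 - 5.5291*z^4 - 9.576*z^3 - 16.6923*z^2 - 13.2958*z - 3.9092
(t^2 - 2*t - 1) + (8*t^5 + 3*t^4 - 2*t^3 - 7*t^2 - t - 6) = 8*t^5 + 3*t^4 - 2*t^3 - 6*t^2 - 3*t - 7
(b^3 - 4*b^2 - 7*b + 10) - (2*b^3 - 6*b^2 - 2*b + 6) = -b^3 + 2*b^2 - 5*b + 4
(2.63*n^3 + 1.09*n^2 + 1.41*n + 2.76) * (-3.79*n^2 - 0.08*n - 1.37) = -9.9677*n^5 - 4.3415*n^4 - 9.0342*n^3 - 12.0665*n^2 - 2.1525*n - 3.7812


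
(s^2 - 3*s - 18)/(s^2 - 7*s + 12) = (s^2 - 3*s - 18)/(s^2 - 7*s + 12)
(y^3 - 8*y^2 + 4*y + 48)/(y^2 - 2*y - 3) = (-y^3 + 8*y^2 - 4*y - 48)/(-y^2 + 2*y + 3)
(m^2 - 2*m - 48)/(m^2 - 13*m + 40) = (m + 6)/(m - 5)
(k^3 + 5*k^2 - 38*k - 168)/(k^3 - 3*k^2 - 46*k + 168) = (k + 4)/(k - 4)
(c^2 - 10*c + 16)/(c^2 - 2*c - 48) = (c - 2)/(c + 6)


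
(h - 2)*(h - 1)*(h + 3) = h^3 - 7*h + 6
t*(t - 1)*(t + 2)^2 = t^4 + 3*t^3 - 4*t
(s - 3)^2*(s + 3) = s^3 - 3*s^2 - 9*s + 27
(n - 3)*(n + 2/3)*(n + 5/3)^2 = n^4 + n^3 - 7*n^2 - 355*n/27 - 50/9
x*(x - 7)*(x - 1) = x^3 - 8*x^2 + 7*x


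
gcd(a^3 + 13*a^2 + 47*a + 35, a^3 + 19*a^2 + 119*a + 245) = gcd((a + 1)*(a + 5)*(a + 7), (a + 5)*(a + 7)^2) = a^2 + 12*a + 35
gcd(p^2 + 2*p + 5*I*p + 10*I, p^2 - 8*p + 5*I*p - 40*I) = p + 5*I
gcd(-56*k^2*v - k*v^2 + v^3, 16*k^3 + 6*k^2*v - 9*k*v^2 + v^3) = -8*k + v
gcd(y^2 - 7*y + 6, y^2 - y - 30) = y - 6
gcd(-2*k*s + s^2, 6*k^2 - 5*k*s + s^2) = -2*k + s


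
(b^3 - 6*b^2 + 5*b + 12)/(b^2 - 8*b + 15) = (b^2 - 3*b - 4)/(b - 5)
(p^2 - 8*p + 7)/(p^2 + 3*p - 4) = (p - 7)/(p + 4)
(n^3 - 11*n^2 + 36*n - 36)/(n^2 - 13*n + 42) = (n^2 - 5*n + 6)/(n - 7)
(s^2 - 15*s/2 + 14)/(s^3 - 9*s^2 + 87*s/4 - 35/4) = 2*(s - 4)/(2*s^2 - 11*s + 5)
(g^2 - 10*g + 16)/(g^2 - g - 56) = (g - 2)/(g + 7)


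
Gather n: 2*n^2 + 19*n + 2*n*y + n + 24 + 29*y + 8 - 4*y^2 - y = 2*n^2 + n*(2*y + 20) - 4*y^2 + 28*y + 32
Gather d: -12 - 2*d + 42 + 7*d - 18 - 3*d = 2*d + 12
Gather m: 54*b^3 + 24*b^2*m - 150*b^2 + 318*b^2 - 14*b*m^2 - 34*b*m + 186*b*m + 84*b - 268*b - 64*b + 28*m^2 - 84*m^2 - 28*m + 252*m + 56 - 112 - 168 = 54*b^3 + 168*b^2 - 248*b + m^2*(-14*b - 56) + m*(24*b^2 + 152*b + 224) - 224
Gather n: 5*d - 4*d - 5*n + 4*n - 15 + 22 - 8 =d - n - 1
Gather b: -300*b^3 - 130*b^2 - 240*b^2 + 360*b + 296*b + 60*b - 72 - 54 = -300*b^3 - 370*b^2 + 716*b - 126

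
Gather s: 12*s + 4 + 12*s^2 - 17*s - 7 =12*s^2 - 5*s - 3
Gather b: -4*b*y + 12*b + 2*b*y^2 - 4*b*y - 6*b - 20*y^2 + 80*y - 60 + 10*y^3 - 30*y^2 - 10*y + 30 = b*(2*y^2 - 8*y + 6) + 10*y^3 - 50*y^2 + 70*y - 30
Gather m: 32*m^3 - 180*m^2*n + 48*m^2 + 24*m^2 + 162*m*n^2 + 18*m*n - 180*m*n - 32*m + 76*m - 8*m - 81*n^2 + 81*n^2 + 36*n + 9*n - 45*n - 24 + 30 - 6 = 32*m^3 + m^2*(72 - 180*n) + m*(162*n^2 - 162*n + 36)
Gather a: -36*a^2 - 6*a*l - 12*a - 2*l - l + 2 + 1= -36*a^2 + a*(-6*l - 12) - 3*l + 3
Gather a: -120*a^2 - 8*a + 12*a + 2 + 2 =-120*a^2 + 4*a + 4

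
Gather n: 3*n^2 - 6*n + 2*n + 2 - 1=3*n^2 - 4*n + 1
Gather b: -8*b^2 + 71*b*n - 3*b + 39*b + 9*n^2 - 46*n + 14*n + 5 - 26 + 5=-8*b^2 + b*(71*n + 36) + 9*n^2 - 32*n - 16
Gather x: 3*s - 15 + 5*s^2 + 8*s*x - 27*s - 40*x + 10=5*s^2 - 24*s + x*(8*s - 40) - 5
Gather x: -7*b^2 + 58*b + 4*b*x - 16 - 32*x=-7*b^2 + 58*b + x*(4*b - 32) - 16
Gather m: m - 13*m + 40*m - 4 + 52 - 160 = 28*m - 112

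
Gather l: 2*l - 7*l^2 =-7*l^2 + 2*l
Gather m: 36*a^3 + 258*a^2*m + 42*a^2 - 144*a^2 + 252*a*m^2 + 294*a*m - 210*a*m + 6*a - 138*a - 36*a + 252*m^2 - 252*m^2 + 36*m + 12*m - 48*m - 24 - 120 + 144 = 36*a^3 - 102*a^2 + 252*a*m^2 - 168*a + m*(258*a^2 + 84*a)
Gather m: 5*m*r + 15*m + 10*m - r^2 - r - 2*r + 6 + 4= m*(5*r + 25) - r^2 - 3*r + 10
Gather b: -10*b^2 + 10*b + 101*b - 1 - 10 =-10*b^2 + 111*b - 11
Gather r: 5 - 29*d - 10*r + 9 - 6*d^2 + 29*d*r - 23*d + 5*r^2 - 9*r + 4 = -6*d^2 - 52*d + 5*r^2 + r*(29*d - 19) + 18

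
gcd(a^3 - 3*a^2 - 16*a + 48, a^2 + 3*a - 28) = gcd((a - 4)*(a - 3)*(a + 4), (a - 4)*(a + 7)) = a - 4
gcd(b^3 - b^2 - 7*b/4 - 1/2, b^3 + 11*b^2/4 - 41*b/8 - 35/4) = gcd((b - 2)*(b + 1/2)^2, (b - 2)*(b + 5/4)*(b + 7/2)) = b - 2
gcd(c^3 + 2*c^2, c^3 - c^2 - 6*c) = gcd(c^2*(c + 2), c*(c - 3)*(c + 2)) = c^2 + 2*c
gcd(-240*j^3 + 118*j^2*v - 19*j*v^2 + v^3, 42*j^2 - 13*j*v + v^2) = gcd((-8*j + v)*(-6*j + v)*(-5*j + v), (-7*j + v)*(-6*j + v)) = -6*j + v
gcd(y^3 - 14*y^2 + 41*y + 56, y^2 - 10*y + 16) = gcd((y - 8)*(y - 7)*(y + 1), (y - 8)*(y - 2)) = y - 8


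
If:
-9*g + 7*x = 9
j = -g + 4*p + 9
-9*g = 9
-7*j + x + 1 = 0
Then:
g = -1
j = 1/7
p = -69/28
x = 0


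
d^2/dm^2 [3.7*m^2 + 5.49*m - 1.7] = 7.40000000000000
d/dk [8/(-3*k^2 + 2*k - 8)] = 16*(3*k - 1)/(3*k^2 - 2*k + 8)^2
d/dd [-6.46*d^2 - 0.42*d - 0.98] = -12.92*d - 0.42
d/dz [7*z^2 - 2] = 14*z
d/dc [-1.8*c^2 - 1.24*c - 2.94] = -3.6*c - 1.24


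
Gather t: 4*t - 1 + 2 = 4*t + 1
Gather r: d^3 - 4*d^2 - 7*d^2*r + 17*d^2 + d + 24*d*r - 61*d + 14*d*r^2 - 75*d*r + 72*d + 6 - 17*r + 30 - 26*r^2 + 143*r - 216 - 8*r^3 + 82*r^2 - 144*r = d^3 + 13*d^2 + 12*d - 8*r^3 + r^2*(14*d + 56) + r*(-7*d^2 - 51*d - 18) - 180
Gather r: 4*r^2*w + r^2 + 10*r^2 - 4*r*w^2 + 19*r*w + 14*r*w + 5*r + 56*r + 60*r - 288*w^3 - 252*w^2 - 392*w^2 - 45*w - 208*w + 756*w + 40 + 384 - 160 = r^2*(4*w + 11) + r*(-4*w^2 + 33*w + 121) - 288*w^3 - 644*w^2 + 503*w + 264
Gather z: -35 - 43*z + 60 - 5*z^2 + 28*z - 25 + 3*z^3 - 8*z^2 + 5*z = 3*z^3 - 13*z^2 - 10*z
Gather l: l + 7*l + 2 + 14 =8*l + 16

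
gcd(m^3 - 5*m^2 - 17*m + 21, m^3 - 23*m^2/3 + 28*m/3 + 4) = 1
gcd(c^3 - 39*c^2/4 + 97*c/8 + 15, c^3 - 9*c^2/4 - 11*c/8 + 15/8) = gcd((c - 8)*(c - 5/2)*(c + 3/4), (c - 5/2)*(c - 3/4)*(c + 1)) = c - 5/2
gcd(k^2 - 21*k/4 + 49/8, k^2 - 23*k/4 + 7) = k - 7/4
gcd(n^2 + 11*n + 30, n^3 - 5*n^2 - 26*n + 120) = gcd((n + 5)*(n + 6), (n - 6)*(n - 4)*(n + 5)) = n + 5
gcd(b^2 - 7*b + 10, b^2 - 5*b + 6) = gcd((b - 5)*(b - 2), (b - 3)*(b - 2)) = b - 2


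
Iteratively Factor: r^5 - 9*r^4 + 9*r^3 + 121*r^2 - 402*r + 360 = (r - 5)*(r^4 - 4*r^3 - 11*r^2 + 66*r - 72) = (r - 5)*(r - 3)*(r^3 - r^2 - 14*r + 24) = (r - 5)*(r - 3)*(r + 4)*(r^2 - 5*r + 6) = (r - 5)*(r - 3)*(r - 2)*(r + 4)*(r - 3)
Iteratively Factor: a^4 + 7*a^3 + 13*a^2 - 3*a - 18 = (a + 3)*(a^3 + 4*a^2 + a - 6) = (a + 3)^2*(a^2 + a - 2) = (a + 2)*(a + 3)^2*(a - 1)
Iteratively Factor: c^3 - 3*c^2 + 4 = (c - 2)*(c^2 - c - 2) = (c - 2)*(c + 1)*(c - 2)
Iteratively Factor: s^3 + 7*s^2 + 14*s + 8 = (s + 4)*(s^2 + 3*s + 2) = (s + 2)*(s + 4)*(s + 1)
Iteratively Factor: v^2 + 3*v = (v)*(v + 3)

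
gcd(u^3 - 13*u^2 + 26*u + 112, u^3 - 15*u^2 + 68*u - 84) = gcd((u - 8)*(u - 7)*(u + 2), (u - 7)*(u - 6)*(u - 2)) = u - 7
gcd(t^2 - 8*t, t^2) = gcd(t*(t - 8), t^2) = t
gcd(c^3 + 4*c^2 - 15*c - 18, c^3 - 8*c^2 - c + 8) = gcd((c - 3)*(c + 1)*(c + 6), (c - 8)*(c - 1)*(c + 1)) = c + 1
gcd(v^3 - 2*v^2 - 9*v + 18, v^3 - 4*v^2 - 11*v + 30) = v^2 + v - 6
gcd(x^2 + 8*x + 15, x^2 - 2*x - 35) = x + 5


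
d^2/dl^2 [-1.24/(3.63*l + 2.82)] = -32.678712/(3.63*l + 2.82)^3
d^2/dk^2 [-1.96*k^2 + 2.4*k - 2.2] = -3.92000000000000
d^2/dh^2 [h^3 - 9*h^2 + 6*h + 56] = 6*h - 18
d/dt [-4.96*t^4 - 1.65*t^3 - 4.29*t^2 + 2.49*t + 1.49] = -19.84*t^3 - 4.95*t^2 - 8.58*t + 2.49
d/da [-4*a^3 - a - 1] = -12*a^2 - 1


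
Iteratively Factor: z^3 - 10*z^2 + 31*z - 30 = (z - 3)*(z^2 - 7*z + 10) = (z - 3)*(z - 2)*(z - 5)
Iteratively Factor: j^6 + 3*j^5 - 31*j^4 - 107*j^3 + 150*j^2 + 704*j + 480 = (j - 3)*(j^5 + 6*j^4 - 13*j^3 - 146*j^2 - 288*j - 160) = (j - 3)*(j + 4)*(j^4 + 2*j^3 - 21*j^2 - 62*j - 40) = (j - 5)*(j - 3)*(j + 4)*(j^3 + 7*j^2 + 14*j + 8) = (j - 5)*(j - 3)*(j + 1)*(j + 4)*(j^2 + 6*j + 8) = (j - 5)*(j - 3)*(j + 1)*(j + 2)*(j + 4)*(j + 4)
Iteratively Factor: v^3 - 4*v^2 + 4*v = (v - 2)*(v^2 - 2*v) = (v - 2)^2*(v)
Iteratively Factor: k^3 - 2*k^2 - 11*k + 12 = (k - 4)*(k^2 + 2*k - 3) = (k - 4)*(k + 3)*(k - 1)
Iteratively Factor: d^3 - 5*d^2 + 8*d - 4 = (d - 2)*(d^2 - 3*d + 2) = (d - 2)*(d - 1)*(d - 2)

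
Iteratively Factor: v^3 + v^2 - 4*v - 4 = (v - 2)*(v^2 + 3*v + 2) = (v - 2)*(v + 1)*(v + 2)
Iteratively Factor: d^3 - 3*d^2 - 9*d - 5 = (d - 5)*(d^2 + 2*d + 1) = (d - 5)*(d + 1)*(d + 1)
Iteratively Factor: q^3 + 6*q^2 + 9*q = (q)*(q^2 + 6*q + 9) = q*(q + 3)*(q + 3)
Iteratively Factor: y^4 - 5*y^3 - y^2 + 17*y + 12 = (y + 1)*(y^3 - 6*y^2 + 5*y + 12) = (y + 1)^2*(y^2 - 7*y + 12) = (y - 4)*(y + 1)^2*(y - 3)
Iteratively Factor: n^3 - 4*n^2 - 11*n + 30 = (n + 3)*(n^2 - 7*n + 10) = (n - 5)*(n + 3)*(n - 2)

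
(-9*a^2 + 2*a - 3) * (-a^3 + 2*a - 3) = 9*a^5 - 2*a^4 - 15*a^3 + 31*a^2 - 12*a + 9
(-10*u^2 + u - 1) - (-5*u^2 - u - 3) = -5*u^2 + 2*u + 2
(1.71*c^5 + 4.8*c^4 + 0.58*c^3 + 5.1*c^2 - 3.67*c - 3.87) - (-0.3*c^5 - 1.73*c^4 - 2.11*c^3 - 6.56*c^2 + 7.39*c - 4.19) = 2.01*c^5 + 6.53*c^4 + 2.69*c^3 + 11.66*c^2 - 11.06*c + 0.32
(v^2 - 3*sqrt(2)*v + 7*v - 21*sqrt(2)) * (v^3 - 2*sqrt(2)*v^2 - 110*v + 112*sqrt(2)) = v^5 - 5*sqrt(2)*v^4 + 7*v^4 - 98*v^3 - 35*sqrt(2)*v^3 - 686*v^2 + 442*sqrt(2)*v^2 - 672*v + 3094*sqrt(2)*v - 4704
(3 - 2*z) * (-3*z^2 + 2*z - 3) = 6*z^3 - 13*z^2 + 12*z - 9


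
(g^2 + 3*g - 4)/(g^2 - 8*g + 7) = (g + 4)/(g - 7)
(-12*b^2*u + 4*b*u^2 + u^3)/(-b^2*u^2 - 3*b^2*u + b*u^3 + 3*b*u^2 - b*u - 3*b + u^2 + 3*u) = u*(12*b^2 - 4*b*u - u^2)/(b^2*u^2 + 3*b^2*u - b*u^3 - 3*b*u^2 + b*u + 3*b - u^2 - 3*u)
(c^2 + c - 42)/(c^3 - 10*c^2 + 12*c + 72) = (c + 7)/(c^2 - 4*c - 12)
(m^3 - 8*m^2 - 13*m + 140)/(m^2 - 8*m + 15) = (m^2 - 3*m - 28)/(m - 3)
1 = 1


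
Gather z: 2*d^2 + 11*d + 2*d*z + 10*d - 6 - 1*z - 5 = 2*d^2 + 21*d + z*(2*d - 1) - 11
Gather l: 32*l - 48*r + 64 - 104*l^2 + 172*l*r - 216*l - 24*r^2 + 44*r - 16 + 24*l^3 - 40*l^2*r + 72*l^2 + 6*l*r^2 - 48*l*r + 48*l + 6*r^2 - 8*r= 24*l^3 + l^2*(-40*r - 32) + l*(6*r^2 + 124*r - 136) - 18*r^2 - 12*r + 48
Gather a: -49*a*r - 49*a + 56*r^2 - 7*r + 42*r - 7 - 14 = a*(-49*r - 49) + 56*r^2 + 35*r - 21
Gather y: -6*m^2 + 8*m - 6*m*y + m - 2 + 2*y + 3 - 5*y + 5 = -6*m^2 + 9*m + y*(-6*m - 3) + 6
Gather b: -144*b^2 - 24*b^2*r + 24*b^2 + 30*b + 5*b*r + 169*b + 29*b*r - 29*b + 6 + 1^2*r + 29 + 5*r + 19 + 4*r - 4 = b^2*(-24*r - 120) + b*(34*r + 170) + 10*r + 50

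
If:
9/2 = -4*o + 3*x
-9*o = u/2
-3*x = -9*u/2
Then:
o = -9/170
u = 81/85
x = 243/170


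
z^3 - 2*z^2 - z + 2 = (z - 2)*(z - 1)*(z + 1)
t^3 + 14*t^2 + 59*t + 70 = (t + 2)*(t + 5)*(t + 7)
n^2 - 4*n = n*(n - 4)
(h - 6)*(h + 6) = h^2 - 36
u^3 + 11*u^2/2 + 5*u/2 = u*(u + 1/2)*(u + 5)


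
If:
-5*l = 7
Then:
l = -7/5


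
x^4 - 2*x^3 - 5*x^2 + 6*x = x*(x - 3)*(x - 1)*(x + 2)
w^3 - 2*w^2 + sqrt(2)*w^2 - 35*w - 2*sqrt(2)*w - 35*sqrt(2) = (w - 7)*(w + 5)*(w + sqrt(2))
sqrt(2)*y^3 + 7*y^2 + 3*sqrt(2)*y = y*(y + 3*sqrt(2))*(sqrt(2)*y + 1)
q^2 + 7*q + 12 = (q + 3)*(q + 4)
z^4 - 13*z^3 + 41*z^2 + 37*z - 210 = (z - 7)*(z - 5)*(z - 3)*(z + 2)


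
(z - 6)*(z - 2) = z^2 - 8*z + 12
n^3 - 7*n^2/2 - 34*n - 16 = (n - 8)*(n + 1/2)*(n + 4)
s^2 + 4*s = s*(s + 4)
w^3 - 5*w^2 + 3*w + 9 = (w - 3)^2*(w + 1)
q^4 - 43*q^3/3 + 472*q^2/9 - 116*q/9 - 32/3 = (q - 8)*(q - 6)*(q - 2/3)*(q + 1/3)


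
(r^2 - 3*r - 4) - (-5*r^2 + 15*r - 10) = 6*r^2 - 18*r + 6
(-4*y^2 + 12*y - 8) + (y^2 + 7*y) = -3*y^2 + 19*y - 8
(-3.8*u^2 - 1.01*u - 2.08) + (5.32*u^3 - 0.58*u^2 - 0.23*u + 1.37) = 5.32*u^3 - 4.38*u^2 - 1.24*u - 0.71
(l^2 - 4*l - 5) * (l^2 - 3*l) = l^4 - 7*l^3 + 7*l^2 + 15*l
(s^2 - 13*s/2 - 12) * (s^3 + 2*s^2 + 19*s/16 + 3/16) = s^5 - 9*s^4/2 - 381*s^3/16 - 1009*s^2/32 - 495*s/32 - 9/4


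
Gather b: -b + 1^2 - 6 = -b - 5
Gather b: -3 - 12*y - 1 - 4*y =-16*y - 4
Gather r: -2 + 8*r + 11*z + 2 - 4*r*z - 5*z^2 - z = r*(8 - 4*z) - 5*z^2 + 10*z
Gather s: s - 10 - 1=s - 11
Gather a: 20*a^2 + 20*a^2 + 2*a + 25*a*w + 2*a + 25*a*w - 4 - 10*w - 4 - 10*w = 40*a^2 + a*(50*w + 4) - 20*w - 8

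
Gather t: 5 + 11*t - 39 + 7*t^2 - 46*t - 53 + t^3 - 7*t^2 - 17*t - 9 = t^3 - 52*t - 96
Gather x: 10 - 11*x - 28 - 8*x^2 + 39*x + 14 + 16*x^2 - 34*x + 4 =8*x^2 - 6*x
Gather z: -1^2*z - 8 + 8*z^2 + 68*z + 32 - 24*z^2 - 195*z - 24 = -16*z^2 - 128*z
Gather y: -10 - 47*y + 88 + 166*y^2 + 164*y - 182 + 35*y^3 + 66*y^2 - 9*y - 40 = 35*y^3 + 232*y^2 + 108*y - 144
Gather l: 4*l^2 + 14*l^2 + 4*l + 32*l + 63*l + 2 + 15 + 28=18*l^2 + 99*l + 45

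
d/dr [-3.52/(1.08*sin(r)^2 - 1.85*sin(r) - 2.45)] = (7.6032*sin(r) - 6.512)*cos(r)/(-1.08*sin(r)^2 + 1.85*sin(r) + 2.45)^2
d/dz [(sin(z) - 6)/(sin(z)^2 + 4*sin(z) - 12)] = (12*sin(z) + cos(z)^2 + 11)*cos(z)/(sin(z)^2 + 4*sin(z) - 12)^2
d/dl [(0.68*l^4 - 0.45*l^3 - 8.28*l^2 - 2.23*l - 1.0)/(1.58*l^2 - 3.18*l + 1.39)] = (2.1488*l^5 - 7.1982*l^4 + 6.6428*l^3 + 27.9773*l^2 - 19.8584*l - 6.2797)/(2.4964*l^4 - 10.0488*l^3 + 14.5048*l^2 - 8.8404*l + 1.9321)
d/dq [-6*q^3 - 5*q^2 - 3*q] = -18*q^2 - 10*q - 3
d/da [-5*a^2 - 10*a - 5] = -10*a - 10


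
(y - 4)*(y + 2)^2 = y^3 - 12*y - 16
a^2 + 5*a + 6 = (a + 2)*(a + 3)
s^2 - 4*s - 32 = (s - 8)*(s + 4)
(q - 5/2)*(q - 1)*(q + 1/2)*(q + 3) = q^4 - 33*q^2/4 + 7*q/2 + 15/4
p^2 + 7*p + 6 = (p + 1)*(p + 6)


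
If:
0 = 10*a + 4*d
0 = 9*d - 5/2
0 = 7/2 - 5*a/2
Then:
No Solution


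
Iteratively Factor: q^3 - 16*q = (q + 4)*(q^2 - 4*q) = (q - 4)*(q + 4)*(q)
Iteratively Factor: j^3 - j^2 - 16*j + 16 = (j - 1)*(j^2 - 16) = (j - 1)*(j + 4)*(j - 4)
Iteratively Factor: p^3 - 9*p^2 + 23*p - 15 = (p - 3)*(p^2 - 6*p + 5) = (p - 5)*(p - 3)*(p - 1)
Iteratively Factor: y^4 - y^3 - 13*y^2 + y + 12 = (y + 3)*(y^3 - 4*y^2 - y + 4) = (y - 4)*(y + 3)*(y^2 - 1) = (y - 4)*(y - 1)*(y + 3)*(y + 1)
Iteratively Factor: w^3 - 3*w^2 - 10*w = (w - 5)*(w^2 + 2*w) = w*(w - 5)*(w + 2)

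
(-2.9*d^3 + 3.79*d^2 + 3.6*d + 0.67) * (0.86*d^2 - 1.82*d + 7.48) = -2.494*d^5 + 8.5374*d^4 - 25.4938*d^3 + 22.3734*d^2 + 25.7086*d + 5.0116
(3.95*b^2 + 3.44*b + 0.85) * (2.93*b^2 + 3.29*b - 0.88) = 11.5735*b^4 + 23.0747*b^3 + 10.3321*b^2 - 0.2307*b - 0.748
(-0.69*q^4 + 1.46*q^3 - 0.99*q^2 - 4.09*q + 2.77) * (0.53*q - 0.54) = -0.3657*q^5 + 1.1464*q^4 - 1.3131*q^3 - 1.6331*q^2 + 3.6767*q - 1.4958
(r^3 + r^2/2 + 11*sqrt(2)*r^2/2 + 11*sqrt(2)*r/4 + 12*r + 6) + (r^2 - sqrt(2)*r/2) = r^3 + 3*r^2/2 + 11*sqrt(2)*r^2/2 + 9*sqrt(2)*r/4 + 12*r + 6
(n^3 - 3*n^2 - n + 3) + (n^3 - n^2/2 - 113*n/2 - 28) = 2*n^3 - 7*n^2/2 - 115*n/2 - 25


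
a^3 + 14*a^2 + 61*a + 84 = (a + 3)*(a + 4)*(a + 7)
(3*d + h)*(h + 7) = 3*d*h + 21*d + h^2 + 7*h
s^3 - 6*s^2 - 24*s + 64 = (s - 8)*(s - 2)*(s + 4)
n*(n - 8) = n^2 - 8*n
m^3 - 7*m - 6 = (m - 3)*(m + 1)*(m + 2)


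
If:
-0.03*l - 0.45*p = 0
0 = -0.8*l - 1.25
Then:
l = -1.56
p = 0.10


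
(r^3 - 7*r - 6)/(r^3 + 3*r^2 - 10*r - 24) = (r + 1)/(r + 4)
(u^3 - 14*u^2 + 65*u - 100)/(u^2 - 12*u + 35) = (u^2 - 9*u + 20)/(u - 7)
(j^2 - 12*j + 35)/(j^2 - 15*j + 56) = (j - 5)/(j - 8)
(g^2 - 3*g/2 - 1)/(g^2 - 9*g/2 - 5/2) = (g - 2)/(g - 5)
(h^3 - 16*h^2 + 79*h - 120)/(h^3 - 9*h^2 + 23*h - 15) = (h - 8)/(h - 1)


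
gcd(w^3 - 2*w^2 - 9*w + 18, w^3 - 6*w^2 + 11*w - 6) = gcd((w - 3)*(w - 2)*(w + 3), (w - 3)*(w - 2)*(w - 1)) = w^2 - 5*w + 6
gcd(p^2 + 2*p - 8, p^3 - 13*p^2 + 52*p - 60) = p - 2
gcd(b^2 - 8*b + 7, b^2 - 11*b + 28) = b - 7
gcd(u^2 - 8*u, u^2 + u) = u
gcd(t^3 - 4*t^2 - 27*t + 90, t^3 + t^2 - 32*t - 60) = t^2 - t - 30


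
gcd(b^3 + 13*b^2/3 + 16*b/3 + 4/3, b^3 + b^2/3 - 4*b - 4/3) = b^2 + 7*b/3 + 2/3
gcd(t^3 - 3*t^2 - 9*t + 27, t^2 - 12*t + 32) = 1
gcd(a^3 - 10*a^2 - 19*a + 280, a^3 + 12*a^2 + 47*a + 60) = a + 5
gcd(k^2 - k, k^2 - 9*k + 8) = k - 1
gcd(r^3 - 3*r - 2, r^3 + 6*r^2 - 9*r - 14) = r^2 - r - 2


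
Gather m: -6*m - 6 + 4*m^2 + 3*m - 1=4*m^2 - 3*m - 7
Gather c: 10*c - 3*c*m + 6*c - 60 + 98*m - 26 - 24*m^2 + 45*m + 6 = c*(16 - 3*m) - 24*m^2 + 143*m - 80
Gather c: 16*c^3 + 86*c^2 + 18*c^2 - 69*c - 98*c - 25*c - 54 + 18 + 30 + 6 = 16*c^3 + 104*c^2 - 192*c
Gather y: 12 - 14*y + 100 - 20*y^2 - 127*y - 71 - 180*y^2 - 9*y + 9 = -200*y^2 - 150*y + 50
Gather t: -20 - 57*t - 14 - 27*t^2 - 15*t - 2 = -27*t^2 - 72*t - 36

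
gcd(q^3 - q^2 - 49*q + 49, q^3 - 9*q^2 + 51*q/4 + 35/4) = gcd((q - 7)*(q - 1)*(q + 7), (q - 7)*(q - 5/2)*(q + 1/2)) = q - 7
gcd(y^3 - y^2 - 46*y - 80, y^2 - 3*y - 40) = y^2 - 3*y - 40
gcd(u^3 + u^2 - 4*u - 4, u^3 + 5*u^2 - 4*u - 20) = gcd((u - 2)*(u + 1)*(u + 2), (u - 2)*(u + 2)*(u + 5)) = u^2 - 4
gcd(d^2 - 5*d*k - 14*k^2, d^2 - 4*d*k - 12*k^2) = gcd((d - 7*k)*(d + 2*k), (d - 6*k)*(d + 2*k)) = d + 2*k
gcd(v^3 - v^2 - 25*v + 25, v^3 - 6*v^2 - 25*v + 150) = v^2 - 25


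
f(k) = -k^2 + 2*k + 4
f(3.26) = -0.11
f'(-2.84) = 7.68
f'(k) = 2 - 2*k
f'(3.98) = -5.96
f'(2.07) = -2.14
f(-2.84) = -9.75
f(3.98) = -3.88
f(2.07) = 3.86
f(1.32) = 4.90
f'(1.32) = -0.64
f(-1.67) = -2.13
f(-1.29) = -0.24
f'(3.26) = -4.52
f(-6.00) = -44.00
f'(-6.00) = 14.00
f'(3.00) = -4.00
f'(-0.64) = 3.28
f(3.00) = 1.00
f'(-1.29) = 4.58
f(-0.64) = 2.31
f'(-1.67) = 5.34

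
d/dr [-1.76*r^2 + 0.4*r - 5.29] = 0.4 - 3.52*r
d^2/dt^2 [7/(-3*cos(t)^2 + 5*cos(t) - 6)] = 7*(-36*sin(t)^4 - 29*sin(t)^2 - 345*cos(t)/4 + 45*cos(3*t)/4 + 79)/(3*sin(t)^2 + 5*cos(t) - 9)^3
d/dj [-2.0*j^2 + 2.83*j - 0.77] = 2.83 - 4.0*j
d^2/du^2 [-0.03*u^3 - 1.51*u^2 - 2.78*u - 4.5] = -0.18*u - 3.02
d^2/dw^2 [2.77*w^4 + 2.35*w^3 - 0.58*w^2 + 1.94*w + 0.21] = 33.24*w^2 + 14.1*w - 1.16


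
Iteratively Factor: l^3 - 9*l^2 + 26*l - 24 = (l - 3)*(l^2 - 6*l + 8) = (l - 4)*(l - 3)*(l - 2)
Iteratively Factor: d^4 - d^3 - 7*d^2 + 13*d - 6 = (d + 3)*(d^3 - 4*d^2 + 5*d - 2) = (d - 1)*(d + 3)*(d^2 - 3*d + 2) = (d - 1)^2*(d + 3)*(d - 2)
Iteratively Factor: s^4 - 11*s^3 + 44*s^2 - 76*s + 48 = (s - 3)*(s^3 - 8*s^2 + 20*s - 16) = (s - 4)*(s - 3)*(s^2 - 4*s + 4) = (s - 4)*(s - 3)*(s - 2)*(s - 2)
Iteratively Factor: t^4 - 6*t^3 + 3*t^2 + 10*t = (t - 5)*(t^3 - t^2 - 2*t) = (t - 5)*(t + 1)*(t^2 - 2*t) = t*(t - 5)*(t + 1)*(t - 2)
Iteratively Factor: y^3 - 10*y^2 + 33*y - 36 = (y - 3)*(y^2 - 7*y + 12) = (y - 3)^2*(y - 4)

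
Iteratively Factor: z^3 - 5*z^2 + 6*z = (z)*(z^2 - 5*z + 6) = z*(z - 3)*(z - 2)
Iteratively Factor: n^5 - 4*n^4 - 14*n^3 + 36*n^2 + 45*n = (n + 1)*(n^4 - 5*n^3 - 9*n^2 + 45*n) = n*(n + 1)*(n^3 - 5*n^2 - 9*n + 45) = n*(n - 3)*(n + 1)*(n^2 - 2*n - 15) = n*(n - 5)*(n - 3)*(n + 1)*(n + 3)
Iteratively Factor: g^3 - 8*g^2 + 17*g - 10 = (g - 5)*(g^2 - 3*g + 2) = (g - 5)*(g - 2)*(g - 1)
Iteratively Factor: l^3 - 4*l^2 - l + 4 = (l - 1)*(l^2 - 3*l - 4) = (l - 4)*(l - 1)*(l + 1)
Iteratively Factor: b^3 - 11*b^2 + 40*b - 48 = (b - 3)*(b^2 - 8*b + 16) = (b - 4)*(b - 3)*(b - 4)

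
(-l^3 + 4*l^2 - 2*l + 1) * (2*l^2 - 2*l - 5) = -2*l^5 + 10*l^4 - 7*l^3 - 14*l^2 + 8*l - 5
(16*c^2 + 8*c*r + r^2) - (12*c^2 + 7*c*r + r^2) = 4*c^2 + c*r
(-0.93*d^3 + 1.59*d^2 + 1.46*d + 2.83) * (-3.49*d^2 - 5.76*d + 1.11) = 3.2457*d^5 - 0.192300000000001*d^4 - 15.2861*d^3 - 16.5214*d^2 - 14.6802*d + 3.1413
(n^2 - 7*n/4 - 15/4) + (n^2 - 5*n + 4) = 2*n^2 - 27*n/4 + 1/4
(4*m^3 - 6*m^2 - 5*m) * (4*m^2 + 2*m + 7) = 16*m^5 - 16*m^4 - 4*m^3 - 52*m^2 - 35*m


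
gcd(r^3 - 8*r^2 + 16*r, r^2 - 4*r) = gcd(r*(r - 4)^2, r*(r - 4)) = r^2 - 4*r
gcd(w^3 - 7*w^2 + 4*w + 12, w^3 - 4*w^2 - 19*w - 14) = w + 1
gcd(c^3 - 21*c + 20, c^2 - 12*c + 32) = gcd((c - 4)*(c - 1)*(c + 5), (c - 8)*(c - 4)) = c - 4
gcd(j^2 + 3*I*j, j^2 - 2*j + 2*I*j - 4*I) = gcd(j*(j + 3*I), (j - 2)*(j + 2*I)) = 1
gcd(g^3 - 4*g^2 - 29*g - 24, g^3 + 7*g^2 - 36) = g + 3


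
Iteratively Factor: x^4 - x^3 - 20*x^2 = (x)*(x^3 - x^2 - 20*x) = x^2*(x^2 - x - 20) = x^2*(x + 4)*(x - 5)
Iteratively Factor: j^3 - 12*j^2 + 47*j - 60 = (j - 4)*(j^2 - 8*j + 15) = (j - 4)*(j - 3)*(j - 5)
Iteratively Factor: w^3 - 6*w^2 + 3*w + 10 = (w + 1)*(w^2 - 7*w + 10) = (w - 5)*(w + 1)*(w - 2)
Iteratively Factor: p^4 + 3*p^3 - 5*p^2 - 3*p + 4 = (p - 1)*(p^3 + 4*p^2 - p - 4) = (p - 1)*(p + 1)*(p^2 + 3*p - 4) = (p - 1)*(p + 1)*(p + 4)*(p - 1)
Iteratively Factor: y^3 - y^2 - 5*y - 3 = (y - 3)*(y^2 + 2*y + 1) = (y - 3)*(y + 1)*(y + 1)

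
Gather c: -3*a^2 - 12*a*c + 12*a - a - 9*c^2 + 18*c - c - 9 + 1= -3*a^2 + 11*a - 9*c^2 + c*(17 - 12*a) - 8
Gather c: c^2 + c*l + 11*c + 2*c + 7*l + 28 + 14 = c^2 + c*(l + 13) + 7*l + 42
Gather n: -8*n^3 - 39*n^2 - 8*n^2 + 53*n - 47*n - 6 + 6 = -8*n^3 - 47*n^2 + 6*n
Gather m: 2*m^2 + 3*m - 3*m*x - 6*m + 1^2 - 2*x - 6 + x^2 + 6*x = 2*m^2 + m*(-3*x - 3) + x^2 + 4*x - 5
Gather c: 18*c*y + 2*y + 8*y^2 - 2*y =18*c*y + 8*y^2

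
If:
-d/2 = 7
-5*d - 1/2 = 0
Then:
No Solution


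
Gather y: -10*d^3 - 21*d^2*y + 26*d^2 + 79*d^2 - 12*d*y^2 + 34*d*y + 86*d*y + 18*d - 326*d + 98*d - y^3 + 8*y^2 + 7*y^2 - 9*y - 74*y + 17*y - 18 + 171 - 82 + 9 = -10*d^3 + 105*d^2 - 210*d - y^3 + y^2*(15 - 12*d) + y*(-21*d^2 + 120*d - 66) + 80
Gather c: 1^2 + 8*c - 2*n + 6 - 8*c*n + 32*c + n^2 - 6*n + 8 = c*(40 - 8*n) + n^2 - 8*n + 15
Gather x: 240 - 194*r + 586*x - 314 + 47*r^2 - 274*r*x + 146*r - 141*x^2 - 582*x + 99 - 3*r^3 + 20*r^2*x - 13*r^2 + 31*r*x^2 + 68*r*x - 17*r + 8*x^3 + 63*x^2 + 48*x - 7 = -3*r^3 + 34*r^2 - 65*r + 8*x^3 + x^2*(31*r - 78) + x*(20*r^2 - 206*r + 52) + 18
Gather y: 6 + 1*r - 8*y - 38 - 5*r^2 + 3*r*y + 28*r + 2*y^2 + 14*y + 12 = -5*r^2 + 29*r + 2*y^2 + y*(3*r + 6) - 20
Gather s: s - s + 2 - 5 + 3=0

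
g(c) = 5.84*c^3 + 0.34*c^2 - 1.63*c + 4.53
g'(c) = 17.52*c^2 + 0.68*c - 1.63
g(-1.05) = -0.14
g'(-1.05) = 16.97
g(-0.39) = 4.87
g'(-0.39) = 0.77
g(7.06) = 2065.04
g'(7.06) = 876.43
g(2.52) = 96.04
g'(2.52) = 111.34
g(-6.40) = -1502.03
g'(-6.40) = 711.64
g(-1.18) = -2.67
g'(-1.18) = 21.96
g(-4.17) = -406.23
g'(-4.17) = 300.19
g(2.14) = 59.83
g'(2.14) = 80.06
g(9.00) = 4274.76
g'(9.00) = 1423.61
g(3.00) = 160.38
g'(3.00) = 158.09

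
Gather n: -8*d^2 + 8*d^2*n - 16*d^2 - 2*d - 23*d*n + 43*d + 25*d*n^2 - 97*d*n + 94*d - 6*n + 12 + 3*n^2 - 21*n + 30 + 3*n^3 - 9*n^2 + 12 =-24*d^2 + 135*d + 3*n^3 + n^2*(25*d - 6) + n*(8*d^2 - 120*d - 27) + 54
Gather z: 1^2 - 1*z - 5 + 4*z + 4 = 3*z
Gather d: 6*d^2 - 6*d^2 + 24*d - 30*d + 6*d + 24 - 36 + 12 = 0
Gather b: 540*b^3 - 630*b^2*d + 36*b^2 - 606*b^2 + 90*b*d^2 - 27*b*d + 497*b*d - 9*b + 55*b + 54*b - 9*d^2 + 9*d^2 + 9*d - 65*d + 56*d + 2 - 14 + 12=540*b^3 + b^2*(-630*d - 570) + b*(90*d^2 + 470*d + 100)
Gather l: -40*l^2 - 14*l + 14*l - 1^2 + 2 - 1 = -40*l^2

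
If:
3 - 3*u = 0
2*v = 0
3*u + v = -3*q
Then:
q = -1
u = 1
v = 0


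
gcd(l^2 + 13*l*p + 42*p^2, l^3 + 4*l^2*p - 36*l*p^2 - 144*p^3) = l + 6*p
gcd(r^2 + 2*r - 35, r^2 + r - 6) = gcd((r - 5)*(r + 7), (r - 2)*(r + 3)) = 1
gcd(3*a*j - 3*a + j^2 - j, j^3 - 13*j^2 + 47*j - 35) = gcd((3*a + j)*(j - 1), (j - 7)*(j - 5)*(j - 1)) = j - 1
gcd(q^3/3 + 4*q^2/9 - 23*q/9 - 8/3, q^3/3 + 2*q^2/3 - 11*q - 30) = q + 3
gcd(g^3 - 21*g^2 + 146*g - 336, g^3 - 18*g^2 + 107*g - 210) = g^2 - 13*g + 42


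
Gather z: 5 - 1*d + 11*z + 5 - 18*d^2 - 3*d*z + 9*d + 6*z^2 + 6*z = -18*d^2 + 8*d + 6*z^2 + z*(17 - 3*d) + 10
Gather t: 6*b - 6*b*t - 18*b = -6*b*t - 12*b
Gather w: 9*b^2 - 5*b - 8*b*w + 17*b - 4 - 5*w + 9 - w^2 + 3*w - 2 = 9*b^2 + 12*b - w^2 + w*(-8*b - 2) + 3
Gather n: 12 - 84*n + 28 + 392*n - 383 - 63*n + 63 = 245*n - 280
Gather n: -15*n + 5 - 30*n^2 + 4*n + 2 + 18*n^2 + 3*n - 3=-12*n^2 - 8*n + 4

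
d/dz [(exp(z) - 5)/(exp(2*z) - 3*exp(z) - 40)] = (-(exp(z) - 5)*(2*exp(z) - 3) + exp(2*z) - 3*exp(z) - 40)*exp(z)/(-exp(2*z) + 3*exp(z) + 40)^2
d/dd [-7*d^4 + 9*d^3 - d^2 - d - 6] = -28*d^3 + 27*d^2 - 2*d - 1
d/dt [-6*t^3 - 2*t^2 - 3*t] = -18*t^2 - 4*t - 3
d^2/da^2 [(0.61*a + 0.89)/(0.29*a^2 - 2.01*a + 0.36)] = ((1.936 - 1.0614*a)*(0.29*a^2 - 2.01*a + 0.36) + (0.58*a - 2.01)*(0.61*a + 0.89)*(1.16*a - 4.02))/(0.29*a^2 - 2.01*a + 0.36)^3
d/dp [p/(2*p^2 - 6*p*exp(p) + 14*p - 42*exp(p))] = (p^2 + p*(3*p*exp(p) - 2*p + 24*exp(p) - 7) - 3*p*exp(p) + 7*p - 21*exp(p))/(2*(p^2 - 3*p*exp(p) + 7*p - 21*exp(p))^2)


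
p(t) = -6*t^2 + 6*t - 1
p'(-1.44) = 23.28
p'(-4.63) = 61.56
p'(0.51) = -0.12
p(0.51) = 0.50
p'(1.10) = -7.20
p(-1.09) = -14.67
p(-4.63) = -157.40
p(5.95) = -177.72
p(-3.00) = -73.00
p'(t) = 6 - 12*t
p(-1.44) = -22.08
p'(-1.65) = 25.80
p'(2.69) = -26.28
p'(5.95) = -65.40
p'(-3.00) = 42.00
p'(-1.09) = 19.08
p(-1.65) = -27.24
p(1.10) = -1.66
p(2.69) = -28.28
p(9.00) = -433.00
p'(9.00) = -102.00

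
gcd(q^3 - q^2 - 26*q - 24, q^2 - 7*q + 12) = 1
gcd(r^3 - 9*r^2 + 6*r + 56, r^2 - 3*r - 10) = r + 2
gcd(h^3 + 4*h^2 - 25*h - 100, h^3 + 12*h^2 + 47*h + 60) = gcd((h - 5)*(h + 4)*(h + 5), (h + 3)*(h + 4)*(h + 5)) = h^2 + 9*h + 20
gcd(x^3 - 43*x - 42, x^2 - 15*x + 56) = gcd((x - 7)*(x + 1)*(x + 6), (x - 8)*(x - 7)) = x - 7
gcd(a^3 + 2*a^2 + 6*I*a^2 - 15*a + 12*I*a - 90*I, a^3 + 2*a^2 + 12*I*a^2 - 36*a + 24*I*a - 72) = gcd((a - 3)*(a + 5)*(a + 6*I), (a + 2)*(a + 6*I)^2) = a + 6*I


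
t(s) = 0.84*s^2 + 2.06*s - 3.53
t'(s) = 1.68*s + 2.06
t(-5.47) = 10.34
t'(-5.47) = -7.13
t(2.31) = 5.71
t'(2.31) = 5.94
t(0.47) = -2.38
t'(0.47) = 2.85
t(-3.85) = 0.99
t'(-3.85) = -4.41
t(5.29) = 30.87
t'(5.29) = 10.95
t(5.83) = 37.03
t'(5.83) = 11.85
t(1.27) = 0.44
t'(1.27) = 4.19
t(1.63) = 2.06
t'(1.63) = 4.80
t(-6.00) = 14.35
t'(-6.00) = -8.02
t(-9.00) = 45.97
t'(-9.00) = -13.06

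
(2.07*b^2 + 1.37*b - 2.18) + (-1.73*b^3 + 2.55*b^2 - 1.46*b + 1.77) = -1.73*b^3 + 4.62*b^2 - 0.0899999999999999*b - 0.41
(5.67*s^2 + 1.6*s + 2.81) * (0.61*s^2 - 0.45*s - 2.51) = 3.4587*s^4 - 1.5755*s^3 - 13.2376*s^2 - 5.2805*s - 7.0531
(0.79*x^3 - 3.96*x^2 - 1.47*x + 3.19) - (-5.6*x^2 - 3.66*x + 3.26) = 0.79*x^3 + 1.64*x^2 + 2.19*x - 0.0699999999999998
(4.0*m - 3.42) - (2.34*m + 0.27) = 1.66*m - 3.69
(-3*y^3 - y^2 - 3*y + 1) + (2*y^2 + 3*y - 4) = -3*y^3 + y^2 - 3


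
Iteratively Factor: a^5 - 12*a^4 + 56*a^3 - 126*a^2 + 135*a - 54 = (a - 2)*(a^4 - 10*a^3 + 36*a^2 - 54*a + 27) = (a - 3)*(a - 2)*(a^3 - 7*a^2 + 15*a - 9) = (a - 3)*(a - 2)*(a - 1)*(a^2 - 6*a + 9) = (a - 3)^2*(a - 2)*(a - 1)*(a - 3)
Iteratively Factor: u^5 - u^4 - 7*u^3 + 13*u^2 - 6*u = (u - 2)*(u^4 + u^3 - 5*u^2 + 3*u) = (u - 2)*(u + 3)*(u^3 - 2*u^2 + u) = u*(u - 2)*(u + 3)*(u^2 - 2*u + 1) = u*(u - 2)*(u - 1)*(u + 3)*(u - 1)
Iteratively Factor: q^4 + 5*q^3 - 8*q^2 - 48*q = (q + 4)*(q^3 + q^2 - 12*q) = (q + 4)^2*(q^2 - 3*q) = q*(q + 4)^2*(q - 3)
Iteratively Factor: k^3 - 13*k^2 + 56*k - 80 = (k - 4)*(k^2 - 9*k + 20) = (k - 4)^2*(k - 5)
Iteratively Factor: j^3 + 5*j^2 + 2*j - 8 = (j + 2)*(j^2 + 3*j - 4) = (j + 2)*(j + 4)*(j - 1)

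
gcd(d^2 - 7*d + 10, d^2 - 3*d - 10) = d - 5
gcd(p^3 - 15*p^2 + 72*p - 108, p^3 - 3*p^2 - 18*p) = p - 6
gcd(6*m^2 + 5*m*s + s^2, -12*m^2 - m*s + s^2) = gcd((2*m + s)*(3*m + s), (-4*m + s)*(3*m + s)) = 3*m + s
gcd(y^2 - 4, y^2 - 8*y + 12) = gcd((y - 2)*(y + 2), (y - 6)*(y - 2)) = y - 2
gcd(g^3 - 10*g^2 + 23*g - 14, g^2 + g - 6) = g - 2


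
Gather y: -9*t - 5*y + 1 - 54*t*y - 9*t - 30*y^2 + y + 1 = -18*t - 30*y^2 + y*(-54*t - 4) + 2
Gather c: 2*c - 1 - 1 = 2*c - 2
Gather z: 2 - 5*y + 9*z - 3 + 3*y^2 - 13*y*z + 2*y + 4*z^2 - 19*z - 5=3*y^2 - 3*y + 4*z^2 + z*(-13*y - 10) - 6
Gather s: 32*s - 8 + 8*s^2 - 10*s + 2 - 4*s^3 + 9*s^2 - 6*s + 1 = -4*s^3 + 17*s^2 + 16*s - 5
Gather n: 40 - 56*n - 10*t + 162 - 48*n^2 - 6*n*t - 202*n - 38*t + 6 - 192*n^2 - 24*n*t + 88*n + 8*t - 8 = -240*n^2 + n*(-30*t - 170) - 40*t + 200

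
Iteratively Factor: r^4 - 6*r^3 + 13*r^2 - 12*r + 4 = (r - 1)*(r^3 - 5*r^2 + 8*r - 4) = (r - 2)*(r - 1)*(r^2 - 3*r + 2) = (r - 2)^2*(r - 1)*(r - 1)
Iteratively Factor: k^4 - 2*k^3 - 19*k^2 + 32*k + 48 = (k - 3)*(k^3 + k^2 - 16*k - 16) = (k - 3)*(k + 1)*(k^2 - 16) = (k - 4)*(k - 3)*(k + 1)*(k + 4)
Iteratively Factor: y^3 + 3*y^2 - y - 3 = (y - 1)*(y^2 + 4*y + 3) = (y - 1)*(y + 1)*(y + 3)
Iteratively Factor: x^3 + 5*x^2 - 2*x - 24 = (x - 2)*(x^2 + 7*x + 12) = (x - 2)*(x + 4)*(x + 3)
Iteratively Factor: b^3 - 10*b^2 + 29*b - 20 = (b - 5)*(b^2 - 5*b + 4) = (b - 5)*(b - 4)*(b - 1)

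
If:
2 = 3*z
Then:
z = 2/3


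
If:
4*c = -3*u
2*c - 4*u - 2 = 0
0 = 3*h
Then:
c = 3/11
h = 0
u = -4/11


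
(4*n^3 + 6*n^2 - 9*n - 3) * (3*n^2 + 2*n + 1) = 12*n^5 + 26*n^4 - 11*n^3 - 21*n^2 - 15*n - 3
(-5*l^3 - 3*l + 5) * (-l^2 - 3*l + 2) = 5*l^5 + 15*l^4 - 7*l^3 + 4*l^2 - 21*l + 10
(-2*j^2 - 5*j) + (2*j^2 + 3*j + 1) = 1 - 2*j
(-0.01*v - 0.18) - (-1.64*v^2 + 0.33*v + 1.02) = 1.64*v^2 - 0.34*v - 1.2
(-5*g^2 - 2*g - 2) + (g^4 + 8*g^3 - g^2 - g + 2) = g^4 + 8*g^3 - 6*g^2 - 3*g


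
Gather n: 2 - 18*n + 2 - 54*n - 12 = -72*n - 8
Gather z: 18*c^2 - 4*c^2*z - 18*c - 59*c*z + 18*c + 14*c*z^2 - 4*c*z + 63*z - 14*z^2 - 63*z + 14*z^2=18*c^2 + 14*c*z^2 + z*(-4*c^2 - 63*c)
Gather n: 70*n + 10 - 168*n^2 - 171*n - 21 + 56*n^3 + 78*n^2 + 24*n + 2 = 56*n^3 - 90*n^2 - 77*n - 9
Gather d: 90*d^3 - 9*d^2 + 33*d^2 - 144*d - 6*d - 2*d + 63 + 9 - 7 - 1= 90*d^3 + 24*d^2 - 152*d + 64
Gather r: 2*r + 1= 2*r + 1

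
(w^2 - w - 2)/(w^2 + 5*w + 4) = (w - 2)/(w + 4)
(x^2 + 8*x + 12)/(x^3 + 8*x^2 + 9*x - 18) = (x + 2)/(x^2 + 2*x - 3)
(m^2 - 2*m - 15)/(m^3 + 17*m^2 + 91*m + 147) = (m - 5)/(m^2 + 14*m + 49)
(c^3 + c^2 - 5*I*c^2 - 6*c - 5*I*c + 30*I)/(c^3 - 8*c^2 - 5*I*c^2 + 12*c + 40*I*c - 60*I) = (c + 3)/(c - 6)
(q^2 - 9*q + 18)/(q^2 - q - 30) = (q - 3)/(q + 5)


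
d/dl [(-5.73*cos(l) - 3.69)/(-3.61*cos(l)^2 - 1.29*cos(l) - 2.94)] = (20.6853*cos(l)^2 + 26.6418*cos(l) - 12.0861)*sin(l)/(13.0321*cos(l)^4 + 9.3138*cos(l)^3 + 22.8909*cos(l)^2 + 7.5852*cos(l) + 8.6436)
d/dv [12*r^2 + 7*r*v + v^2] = 7*r + 2*v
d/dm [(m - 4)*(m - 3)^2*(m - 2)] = 4*m^3 - 36*m^2 + 106*m - 102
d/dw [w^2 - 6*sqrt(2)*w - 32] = 2*w - 6*sqrt(2)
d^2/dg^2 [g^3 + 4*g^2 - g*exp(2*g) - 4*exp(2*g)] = -4*g*exp(2*g) + 6*g - 20*exp(2*g) + 8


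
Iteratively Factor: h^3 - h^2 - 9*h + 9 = (h + 3)*(h^2 - 4*h + 3) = (h - 1)*(h + 3)*(h - 3)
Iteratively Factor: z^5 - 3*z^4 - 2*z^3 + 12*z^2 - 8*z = (z - 2)*(z^4 - z^3 - 4*z^2 + 4*z) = (z - 2)*(z - 1)*(z^3 - 4*z) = z*(z - 2)*(z - 1)*(z^2 - 4) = z*(z - 2)*(z - 1)*(z + 2)*(z - 2)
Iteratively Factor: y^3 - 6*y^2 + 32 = (y + 2)*(y^2 - 8*y + 16) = (y - 4)*(y + 2)*(y - 4)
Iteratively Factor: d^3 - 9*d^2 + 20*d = (d - 5)*(d^2 - 4*d) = (d - 5)*(d - 4)*(d)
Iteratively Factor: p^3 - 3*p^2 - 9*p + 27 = (p - 3)*(p^2 - 9) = (p - 3)*(p + 3)*(p - 3)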